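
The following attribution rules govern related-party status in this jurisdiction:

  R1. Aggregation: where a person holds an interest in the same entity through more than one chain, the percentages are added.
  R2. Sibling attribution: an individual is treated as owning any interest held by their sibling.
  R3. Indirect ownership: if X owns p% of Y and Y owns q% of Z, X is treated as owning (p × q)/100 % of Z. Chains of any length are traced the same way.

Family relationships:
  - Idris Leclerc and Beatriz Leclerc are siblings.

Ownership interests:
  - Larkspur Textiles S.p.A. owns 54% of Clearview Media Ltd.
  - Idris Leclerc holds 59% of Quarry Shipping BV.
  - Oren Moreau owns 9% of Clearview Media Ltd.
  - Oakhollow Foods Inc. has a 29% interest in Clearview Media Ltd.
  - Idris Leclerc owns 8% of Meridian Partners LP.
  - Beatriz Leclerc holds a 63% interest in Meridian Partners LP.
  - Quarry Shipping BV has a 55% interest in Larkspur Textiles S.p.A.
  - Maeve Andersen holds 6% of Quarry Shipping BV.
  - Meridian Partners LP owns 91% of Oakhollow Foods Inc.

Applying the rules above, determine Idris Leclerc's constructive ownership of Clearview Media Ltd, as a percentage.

36.2599%

By sibling attribution (R2), Idris Leclerc is treated as also owning Beatriz Leclerc's interest in Meridian Partners LP, giving 8% + 63% = 71%.
Chain via Meridian Partners LP → Oakhollow Foods Inc. (R3): 71% × 91% × 29% = 18.7369% of Clearview Media Ltd.
Chain via Quarry Shipping BV → Larkspur Textiles S.p.A. (R3): 59% × 55% × 54% = 17.523% of Clearview Media Ltd.
Aggregating (R1): 18.7369% + 17.523% = 36.2599%.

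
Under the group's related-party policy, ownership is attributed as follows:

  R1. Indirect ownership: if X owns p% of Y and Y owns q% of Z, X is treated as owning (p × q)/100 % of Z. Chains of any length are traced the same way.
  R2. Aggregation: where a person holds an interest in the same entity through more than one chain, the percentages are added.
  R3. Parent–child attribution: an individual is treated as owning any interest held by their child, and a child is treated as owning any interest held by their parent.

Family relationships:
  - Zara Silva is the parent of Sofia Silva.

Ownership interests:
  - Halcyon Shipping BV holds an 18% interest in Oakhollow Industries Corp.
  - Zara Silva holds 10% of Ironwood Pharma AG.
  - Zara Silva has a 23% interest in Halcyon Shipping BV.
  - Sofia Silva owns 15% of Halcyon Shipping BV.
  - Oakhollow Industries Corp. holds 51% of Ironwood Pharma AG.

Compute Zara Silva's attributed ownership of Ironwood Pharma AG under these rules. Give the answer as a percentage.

By parent–child attribution (R3), Zara Silva is treated as also owning Sofia Silva's interest in Halcyon Shipping BV, giving 23% + 15% = 38%.
Chain via Halcyon Shipping BV → Oakhollow Industries Corp. (R1): 38% × 18% × 51% = 3.4884% of Ironwood Pharma AG.
Direct interest in Ironwood Pharma AG: 10%.
Aggregating (R2): 3.4884% + 10% = 13.4884%.

13.4884%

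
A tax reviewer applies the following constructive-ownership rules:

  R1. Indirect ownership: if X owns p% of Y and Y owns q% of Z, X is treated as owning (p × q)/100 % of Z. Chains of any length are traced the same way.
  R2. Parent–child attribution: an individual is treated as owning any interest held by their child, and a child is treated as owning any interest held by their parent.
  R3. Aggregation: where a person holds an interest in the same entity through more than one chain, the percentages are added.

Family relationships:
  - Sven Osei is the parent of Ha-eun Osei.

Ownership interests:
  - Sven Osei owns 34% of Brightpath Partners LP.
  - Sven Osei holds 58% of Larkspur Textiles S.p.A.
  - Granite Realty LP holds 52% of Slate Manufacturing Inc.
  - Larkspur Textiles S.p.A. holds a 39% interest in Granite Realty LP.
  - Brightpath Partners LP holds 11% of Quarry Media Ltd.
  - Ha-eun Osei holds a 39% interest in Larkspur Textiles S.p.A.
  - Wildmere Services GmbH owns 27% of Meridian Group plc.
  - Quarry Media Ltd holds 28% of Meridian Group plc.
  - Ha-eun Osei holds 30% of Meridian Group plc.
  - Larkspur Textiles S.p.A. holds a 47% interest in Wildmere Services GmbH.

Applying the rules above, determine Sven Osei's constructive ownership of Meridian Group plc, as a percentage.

43.3565%

By parent–child attribution (R2), Sven Osei is treated as also owning Ha-eun Osei's interest in Larkspur Textiles S.p.A, giving 58% + 39% = 97%.
By parent–child attribution (R2), Sven Osei is treated as owning Ha-eun Osei's 30% interest in Meridian Group plc.
Chain via Larkspur Textiles S.p.A. → Wildmere Services GmbH (R1): 97% × 47% × 27% = 12.3093% of Meridian Group plc.
Chain via Brightpath Partners LP → Quarry Media Ltd (R1): 34% × 11% × 28% = 1.0472% of Meridian Group plc.
Direct interest in Meridian Group plc: 30%.
Aggregating (R3): 12.3093% + 1.0472% + 30% = 43.3565%.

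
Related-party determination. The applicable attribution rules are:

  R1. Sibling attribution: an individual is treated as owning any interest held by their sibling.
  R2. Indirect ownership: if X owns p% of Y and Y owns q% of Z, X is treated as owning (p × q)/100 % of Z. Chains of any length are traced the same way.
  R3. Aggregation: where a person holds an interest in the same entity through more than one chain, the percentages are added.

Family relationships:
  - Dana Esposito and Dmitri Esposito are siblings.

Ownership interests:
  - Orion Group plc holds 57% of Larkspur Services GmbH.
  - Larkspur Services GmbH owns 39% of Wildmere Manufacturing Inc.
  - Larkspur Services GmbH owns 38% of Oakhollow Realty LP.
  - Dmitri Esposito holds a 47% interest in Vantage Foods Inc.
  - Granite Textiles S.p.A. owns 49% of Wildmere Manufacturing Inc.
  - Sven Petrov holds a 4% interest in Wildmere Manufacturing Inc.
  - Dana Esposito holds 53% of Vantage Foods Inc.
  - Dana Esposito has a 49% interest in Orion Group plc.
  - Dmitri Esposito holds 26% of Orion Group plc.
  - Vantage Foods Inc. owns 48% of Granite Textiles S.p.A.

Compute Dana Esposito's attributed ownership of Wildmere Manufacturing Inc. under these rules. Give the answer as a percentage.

By sibling attribution (R1), Dana Esposito is treated as also owning Dmitri Esposito's interest in Orion Group plc, giving 49% + 26% = 75%.
By sibling attribution (R1), Dana Esposito is treated as also owning Dmitri Esposito's interest in Vantage Foods Inc, giving 53% + 47% = 100%.
Chain via Orion Group plc → Larkspur Services GmbH (R2): 75% × 57% × 39% = 16.6725% of Wildmere Manufacturing Inc.
Chain via Vantage Foods Inc. → Granite Textiles S.p.A. (R2): 100% × 48% × 49% = 23.52% of Wildmere Manufacturing Inc.
Aggregating (R3): 16.6725% + 23.52% = 40.1925%.

40.1925%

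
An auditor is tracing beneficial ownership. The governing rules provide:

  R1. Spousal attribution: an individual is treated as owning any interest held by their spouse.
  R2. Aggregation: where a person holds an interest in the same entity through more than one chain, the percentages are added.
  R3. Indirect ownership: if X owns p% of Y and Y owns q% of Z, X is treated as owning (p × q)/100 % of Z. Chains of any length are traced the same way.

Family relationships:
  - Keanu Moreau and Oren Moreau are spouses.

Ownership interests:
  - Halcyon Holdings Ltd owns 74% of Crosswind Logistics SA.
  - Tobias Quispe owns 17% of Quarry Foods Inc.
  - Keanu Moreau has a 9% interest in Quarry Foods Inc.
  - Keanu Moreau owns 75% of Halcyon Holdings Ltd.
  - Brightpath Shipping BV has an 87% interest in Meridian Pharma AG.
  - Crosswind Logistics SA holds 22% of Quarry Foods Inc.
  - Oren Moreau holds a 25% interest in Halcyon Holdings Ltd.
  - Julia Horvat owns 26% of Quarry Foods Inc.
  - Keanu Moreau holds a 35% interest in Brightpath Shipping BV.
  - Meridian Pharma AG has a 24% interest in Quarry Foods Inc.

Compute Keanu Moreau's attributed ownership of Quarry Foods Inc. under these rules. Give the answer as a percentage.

By spousal attribution (R1), Keanu Moreau is treated as also owning Oren Moreau's interest in Halcyon Holdings Ltd, giving 75% + 25% = 100%.
Chain via Halcyon Holdings Ltd → Crosswind Logistics SA (R3): 100% × 74% × 22% = 16.28% of Quarry Foods Inc.
Chain via Brightpath Shipping BV → Meridian Pharma AG (R3): 35% × 87% × 24% = 7.308% of Quarry Foods Inc.
Direct interest in Quarry Foods Inc: 9%.
Aggregating (R2): 16.28% + 7.308% + 9% = 32.588%.

32.588%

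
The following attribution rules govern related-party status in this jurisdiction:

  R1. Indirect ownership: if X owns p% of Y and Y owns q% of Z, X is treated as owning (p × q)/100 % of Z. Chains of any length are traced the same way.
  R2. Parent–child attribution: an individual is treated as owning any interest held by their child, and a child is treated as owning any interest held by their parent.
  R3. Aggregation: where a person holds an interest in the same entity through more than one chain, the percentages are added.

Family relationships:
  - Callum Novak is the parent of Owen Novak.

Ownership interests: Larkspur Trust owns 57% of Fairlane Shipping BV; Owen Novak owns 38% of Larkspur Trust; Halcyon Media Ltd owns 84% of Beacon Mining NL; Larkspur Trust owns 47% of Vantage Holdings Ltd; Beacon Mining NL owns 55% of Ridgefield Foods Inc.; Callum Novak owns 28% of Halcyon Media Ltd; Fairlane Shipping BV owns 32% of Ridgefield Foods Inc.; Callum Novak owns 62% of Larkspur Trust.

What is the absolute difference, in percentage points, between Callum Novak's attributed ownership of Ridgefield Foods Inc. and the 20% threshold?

11.176

By parent–child attribution (R2), Callum Novak is treated as also owning Owen Novak's interest in Larkspur Trust, giving 62% + 38% = 100%.
Chain via Larkspur Trust → Fairlane Shipping BV (R1): 100% × 57% × 32% = 18.24% of Ridgefield Foods Inc.
Chain via Halcyon Media Ltd → Beacon Mining NL (R1): 28% × 84% × 55% = 12.936% of Ridgefield Foods Inc.
Aggregating (R3): 18.24% + 12.936% = 31.176%.
31.176% exceeds the 20% threshold by 11.176 percentage points.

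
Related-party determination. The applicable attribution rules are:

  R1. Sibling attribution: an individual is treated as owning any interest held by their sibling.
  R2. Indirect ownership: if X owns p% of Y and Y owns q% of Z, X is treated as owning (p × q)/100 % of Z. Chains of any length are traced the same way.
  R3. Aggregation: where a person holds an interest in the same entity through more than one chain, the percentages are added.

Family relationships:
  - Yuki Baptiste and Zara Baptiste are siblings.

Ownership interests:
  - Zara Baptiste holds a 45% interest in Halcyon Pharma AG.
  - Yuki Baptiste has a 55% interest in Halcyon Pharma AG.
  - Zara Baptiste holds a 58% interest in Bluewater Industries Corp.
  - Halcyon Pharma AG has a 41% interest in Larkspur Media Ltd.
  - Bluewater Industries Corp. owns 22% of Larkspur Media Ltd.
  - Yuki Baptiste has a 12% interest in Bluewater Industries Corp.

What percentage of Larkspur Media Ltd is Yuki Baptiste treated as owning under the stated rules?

By sibling attribution (R1), Yuki Baptiste is treated as also owning Zara Baptiste's interest in Bluewater Industries Corp, giving 12% + 58% = 70%.
By sibling attribution (R1), Yuki Baptiste is treated as also owning Zara Baptiste's interest in Halcyon Pharma AG, giving 55% + 45% = 100%.
Chain via Bluewater Industries Corp. (R2): 70% × 22% = 15.4% of Larkspur Media Ltd.
Chain via Halcyon Pharma AG (R2): 100% × 41% = 41% of Larkspur Media Ltd.
Aggregating (R3): 15.4% + 41% = 56.4%.

56.4%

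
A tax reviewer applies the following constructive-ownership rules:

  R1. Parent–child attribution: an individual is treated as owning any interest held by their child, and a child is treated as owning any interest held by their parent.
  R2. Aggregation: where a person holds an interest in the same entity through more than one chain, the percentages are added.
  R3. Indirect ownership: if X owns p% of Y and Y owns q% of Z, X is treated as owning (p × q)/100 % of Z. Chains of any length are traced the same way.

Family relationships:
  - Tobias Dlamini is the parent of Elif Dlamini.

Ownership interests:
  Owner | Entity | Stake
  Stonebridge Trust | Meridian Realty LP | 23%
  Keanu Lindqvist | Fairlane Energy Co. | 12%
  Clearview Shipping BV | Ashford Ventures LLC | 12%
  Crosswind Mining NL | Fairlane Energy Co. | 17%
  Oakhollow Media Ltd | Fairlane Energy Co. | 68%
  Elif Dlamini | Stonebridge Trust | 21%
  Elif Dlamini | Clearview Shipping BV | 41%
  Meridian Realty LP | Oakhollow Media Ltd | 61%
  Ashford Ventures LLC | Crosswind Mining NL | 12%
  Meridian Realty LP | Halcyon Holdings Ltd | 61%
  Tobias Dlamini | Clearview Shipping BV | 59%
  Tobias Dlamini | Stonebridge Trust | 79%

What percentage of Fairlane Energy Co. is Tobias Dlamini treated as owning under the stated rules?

9.7852%

By parent–child attribution (R1), Tobias Dlamini is treated as also owning Elif Dlamini's interest in Clearview Shipping BV, giving 59% + 41% = 100%.
By parent–child attribution (R1), Tobias Dlamini is treated as also owning Elif Dlamini's interest in Stonebridge Trust, giving 79% + 21% = 100%.
Chain via Clearview Shipping BV → Ashford Ventures LLC → Crosswind Mining NL (R3): 100% × 12% × 12% × 17% = 0.2448% of Fairlane Energy Co.
Chain via Stonebridge Trust → Meridian Realty LP → Oakhollow Media Ltd (R3): 100% × 23% × 61% × 68% = 9.5404% of Fairlane Energy Co.
Aggregating (R2): 0.2448% + 9.5404% = 9.7852%.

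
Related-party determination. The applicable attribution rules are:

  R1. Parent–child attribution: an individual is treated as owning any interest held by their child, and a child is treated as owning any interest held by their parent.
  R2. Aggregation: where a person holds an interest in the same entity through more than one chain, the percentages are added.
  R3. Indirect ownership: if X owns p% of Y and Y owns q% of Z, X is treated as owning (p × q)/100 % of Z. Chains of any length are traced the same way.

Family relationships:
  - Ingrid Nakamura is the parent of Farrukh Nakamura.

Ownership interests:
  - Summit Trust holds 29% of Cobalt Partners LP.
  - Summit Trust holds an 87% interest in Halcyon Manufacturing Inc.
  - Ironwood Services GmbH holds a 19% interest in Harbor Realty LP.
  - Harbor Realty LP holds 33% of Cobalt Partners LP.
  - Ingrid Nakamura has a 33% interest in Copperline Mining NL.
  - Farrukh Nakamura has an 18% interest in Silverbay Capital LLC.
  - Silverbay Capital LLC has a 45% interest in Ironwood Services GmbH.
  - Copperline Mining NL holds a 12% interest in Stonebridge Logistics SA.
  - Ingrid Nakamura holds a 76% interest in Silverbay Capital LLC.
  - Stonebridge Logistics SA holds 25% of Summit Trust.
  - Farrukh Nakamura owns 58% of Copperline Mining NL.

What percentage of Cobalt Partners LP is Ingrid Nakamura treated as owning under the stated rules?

By parent–child attribution (R1), Ingrid Nakamura is treated as also owning Farrukh Nakamura's interest in Silverbay Capital LLC, giving 76% + 18% = 94%.
By parent–child attribution (R1), Ingrid Nakamura is treated as also owning Farrukh Nakamura's interest in Copperline Mining NL, giving 33% + 58% = 91%.
Chain via Silverbay Capital LLC → Ironwood Services GmbH → Harbor Realty LP (R3): 94% × 45% × 19% × 33% = 2.65221% of Cobalt Partners LP.
Chain via Copperline Mining NL → Stonebridge Logistics SA → Summit Trust (R3): 91% × 12% × 25% × 29% = 0.7917% of Cobalt Partners LP.
Aggregating (R2): 2.65221% + 0.7917% = 3.44391%.

3.44391%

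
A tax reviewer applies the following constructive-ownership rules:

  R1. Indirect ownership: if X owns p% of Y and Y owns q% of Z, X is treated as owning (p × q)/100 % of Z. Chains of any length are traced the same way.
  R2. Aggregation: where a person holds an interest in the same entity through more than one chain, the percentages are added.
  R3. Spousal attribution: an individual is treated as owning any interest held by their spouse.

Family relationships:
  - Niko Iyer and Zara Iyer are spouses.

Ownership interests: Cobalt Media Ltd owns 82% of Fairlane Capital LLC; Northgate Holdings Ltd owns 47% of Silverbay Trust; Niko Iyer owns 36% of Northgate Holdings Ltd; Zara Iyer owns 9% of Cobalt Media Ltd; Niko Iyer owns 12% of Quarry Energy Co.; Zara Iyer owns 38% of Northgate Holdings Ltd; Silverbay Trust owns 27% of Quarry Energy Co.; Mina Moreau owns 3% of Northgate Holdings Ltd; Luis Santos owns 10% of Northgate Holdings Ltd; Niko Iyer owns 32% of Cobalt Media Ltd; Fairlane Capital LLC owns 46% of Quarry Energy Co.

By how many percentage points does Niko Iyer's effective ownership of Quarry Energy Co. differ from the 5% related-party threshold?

By spousal attribution (R3), Niko Iyer is treated as also owning Zara Iyer's interest in Cobalt Media Ltd, giving 32% + 9% = 41%.
By spousal attribution (R3), Niko Iyer is treated as also owning Zara Iyer's interest in Northgate Holdings Ltd, giving 36% + 38% = 74%.
Chain via Cobalt Media Ltd → Fairlane Capital LLC (R1): 41% × 82% × 46% = 15.4652% of Quarry Energy Co.
Chain via Northgate Holdings Ltd → Silverbay Trust (R1): 74% × 47% × 27% = 9.3906% of Quarry Energy Co.
Direct interest in Quarry Energy Co: 12%.
Aggregating (R2): 15.4652% + 9.3906% + 12% = 36.8558%.
36.8558% exceeds the 5% threshold by 31.8558 percentage points.

31.8558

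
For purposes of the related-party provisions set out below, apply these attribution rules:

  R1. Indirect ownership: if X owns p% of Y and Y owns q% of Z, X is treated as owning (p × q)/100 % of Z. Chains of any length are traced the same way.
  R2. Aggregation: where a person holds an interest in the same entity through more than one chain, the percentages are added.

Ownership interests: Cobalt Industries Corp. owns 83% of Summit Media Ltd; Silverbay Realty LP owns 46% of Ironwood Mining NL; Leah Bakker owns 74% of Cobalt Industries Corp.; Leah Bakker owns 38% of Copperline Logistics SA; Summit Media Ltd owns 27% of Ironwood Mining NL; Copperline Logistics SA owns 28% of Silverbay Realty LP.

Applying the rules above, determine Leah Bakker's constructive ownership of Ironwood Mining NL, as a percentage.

21.4778%

Chain via Copperline Logistics SA → Silverbay Realty LP (R1): 38% × 28% × 46% = 4.8944% of Ironwood Mining NL.
Chain via Cobalt Industries Corp. → Summit Media Ltd (R1): 74% × 83% × 27% = 16.5834% of Ironwood Mining NL.
Aggregating (R2): 4.8944% + 16.5834% = 21.4778%.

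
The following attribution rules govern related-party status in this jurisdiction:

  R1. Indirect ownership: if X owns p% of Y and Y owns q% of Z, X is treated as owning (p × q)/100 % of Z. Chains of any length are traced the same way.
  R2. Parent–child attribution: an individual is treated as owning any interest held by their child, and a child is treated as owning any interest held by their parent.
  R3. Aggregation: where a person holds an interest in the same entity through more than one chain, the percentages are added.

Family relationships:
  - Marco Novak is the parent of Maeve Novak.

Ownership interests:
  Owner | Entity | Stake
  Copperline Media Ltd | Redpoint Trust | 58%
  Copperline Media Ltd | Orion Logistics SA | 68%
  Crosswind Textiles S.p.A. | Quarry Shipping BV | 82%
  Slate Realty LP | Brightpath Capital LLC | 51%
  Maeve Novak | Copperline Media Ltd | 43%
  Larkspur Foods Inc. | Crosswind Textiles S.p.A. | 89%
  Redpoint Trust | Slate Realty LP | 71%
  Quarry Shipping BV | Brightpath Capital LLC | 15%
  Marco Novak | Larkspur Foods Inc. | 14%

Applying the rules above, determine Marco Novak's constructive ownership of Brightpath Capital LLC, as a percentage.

By parent–child attribution (R2), Marco Novak is treated as owning Maeve Novak's 43% interest in Copperline Media Ltd.
Chain via Larkspur Foods Inc. → Crosswind Textiles S.p.A. → Quarry Shipping BV (R1): 14% × 89% × 82% × 15% = 1.53258% of Brightpath Capital LLC.
Chain via Copperline Media Ltd → Redpoint Trust → Slate Realty LP (R1): 43% × 58% × 71% × 51% = 9.030774% of Brightpath Capital LLC.
Aggregating (R3): 1.53258% + 9.030774% = 10.563354%.

10.563354%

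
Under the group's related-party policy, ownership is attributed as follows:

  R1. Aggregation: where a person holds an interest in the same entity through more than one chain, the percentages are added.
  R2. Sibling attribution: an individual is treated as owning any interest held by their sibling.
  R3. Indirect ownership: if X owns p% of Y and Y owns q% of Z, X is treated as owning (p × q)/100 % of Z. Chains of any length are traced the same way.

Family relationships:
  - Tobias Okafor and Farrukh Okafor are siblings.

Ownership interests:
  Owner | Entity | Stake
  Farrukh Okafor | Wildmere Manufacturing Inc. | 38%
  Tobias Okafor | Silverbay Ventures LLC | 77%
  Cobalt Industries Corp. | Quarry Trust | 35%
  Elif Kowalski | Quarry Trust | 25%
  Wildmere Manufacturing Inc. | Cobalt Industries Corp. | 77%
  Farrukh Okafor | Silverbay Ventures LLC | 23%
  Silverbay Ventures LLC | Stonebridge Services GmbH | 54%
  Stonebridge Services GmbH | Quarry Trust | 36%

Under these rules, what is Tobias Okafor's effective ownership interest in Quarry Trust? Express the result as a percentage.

By sibling attribution (R2), Tobias Okafor is treated as also owning Farrukh Okafor's interest in Silverbay Ventures LLC, giving 77% + 23% = 100%.
By sibling attribution (R2), Tobias Okafor is treated as owning Farrukh Okafor's 38% interest in Wildmere Manufacturing Inc.
Chain via Silverbay Ventures LLC → Stonebridge Services GmbH (R3): 100% × 54% × 36% = 19.44% of Quarry Trust.
Chain via Wildmere Manufacturing Inc. → Cobalt Industries Corp. (R3): 38% × 77% × 35% = 10.241% of Quarry Trust.
Aggregating (R1): 19.44% + 10.241% = 29.681%.

29.681%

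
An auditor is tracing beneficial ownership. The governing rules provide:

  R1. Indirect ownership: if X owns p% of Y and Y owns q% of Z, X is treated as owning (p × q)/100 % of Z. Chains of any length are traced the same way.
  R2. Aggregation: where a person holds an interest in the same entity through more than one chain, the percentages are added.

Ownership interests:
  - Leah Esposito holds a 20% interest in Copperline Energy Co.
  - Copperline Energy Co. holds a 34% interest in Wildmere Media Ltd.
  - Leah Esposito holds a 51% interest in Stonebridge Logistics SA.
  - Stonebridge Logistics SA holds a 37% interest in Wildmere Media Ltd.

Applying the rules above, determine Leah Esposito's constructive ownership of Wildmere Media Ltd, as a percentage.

Chain via Stonebridge Logistics SA (R1): 51% × 37% = 18.87% of Wildmere Media Ltd.
Chain via Copperline Energy Co. (R1): 20% × 34% = 6.8% of Wildmere Media Ltd.
Aggregating (R2): 18.87% + 6.8% = 25.67%.

25.67%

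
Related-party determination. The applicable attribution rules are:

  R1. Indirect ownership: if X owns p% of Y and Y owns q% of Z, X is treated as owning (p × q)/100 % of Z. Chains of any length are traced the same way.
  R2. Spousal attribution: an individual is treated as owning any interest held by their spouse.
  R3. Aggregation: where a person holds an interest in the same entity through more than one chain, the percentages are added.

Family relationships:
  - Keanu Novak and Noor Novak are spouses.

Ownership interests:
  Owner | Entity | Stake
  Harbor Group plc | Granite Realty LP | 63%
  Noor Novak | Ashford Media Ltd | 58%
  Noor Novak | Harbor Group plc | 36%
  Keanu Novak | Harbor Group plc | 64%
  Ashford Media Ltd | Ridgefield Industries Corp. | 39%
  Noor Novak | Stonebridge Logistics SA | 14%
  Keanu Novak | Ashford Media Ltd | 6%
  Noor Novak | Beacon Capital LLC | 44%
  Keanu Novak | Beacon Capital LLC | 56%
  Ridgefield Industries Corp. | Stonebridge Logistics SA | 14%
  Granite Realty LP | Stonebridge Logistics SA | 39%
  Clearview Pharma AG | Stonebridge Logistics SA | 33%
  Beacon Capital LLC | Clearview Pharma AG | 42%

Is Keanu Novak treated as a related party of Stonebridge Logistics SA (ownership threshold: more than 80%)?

No

By spousal attribution (R2), Keanu Novak is treated as also owning Noor Novak's interest in Beacon Capital LLC, giving 56% + 44% = 100%.
By spousal attribution (R2), Keanu Novak is treated as also owning Noor Novak's interest in Harbor Group plc, giving 64% + 36% = 100%.
By spousal attribution (R2), Keanu Novak is treated as also owning Noor Novak's interest in Ashford Media Ltd, giving 6% + 58% = 64%.
By spousal attribution (R2), Keanu Novak is treated as owning Noor Novak's 14% interest in Stonebridge Logistics SA.
Chain via Beacon Capital LLC → Clearview Pharma AG (R1): 100% × 42% × 33% = 13.86% of Stonebridge Logistics SA.
Chain via Harbor Group plc → Granite Realty LP (R1): 100% × 63% × 39% = 24.57% of Stonebridge Logistics SA.
Chain via Ashford Media Ltd → Ridgefield Industries Corp. (R1): 64% × 39% × 14% = 3.4944% of Stonebridge Logistics SA.
Direct interest in Stonebridge Logistics SA: 14%.
Aggregating (R3): 13.86% + 24.57% + 3.4944% + 14% = 55.9244%.
55.9244% does not exceed the 80% threshold, so Keanu is not a related party to Stonebridge Logistics SA.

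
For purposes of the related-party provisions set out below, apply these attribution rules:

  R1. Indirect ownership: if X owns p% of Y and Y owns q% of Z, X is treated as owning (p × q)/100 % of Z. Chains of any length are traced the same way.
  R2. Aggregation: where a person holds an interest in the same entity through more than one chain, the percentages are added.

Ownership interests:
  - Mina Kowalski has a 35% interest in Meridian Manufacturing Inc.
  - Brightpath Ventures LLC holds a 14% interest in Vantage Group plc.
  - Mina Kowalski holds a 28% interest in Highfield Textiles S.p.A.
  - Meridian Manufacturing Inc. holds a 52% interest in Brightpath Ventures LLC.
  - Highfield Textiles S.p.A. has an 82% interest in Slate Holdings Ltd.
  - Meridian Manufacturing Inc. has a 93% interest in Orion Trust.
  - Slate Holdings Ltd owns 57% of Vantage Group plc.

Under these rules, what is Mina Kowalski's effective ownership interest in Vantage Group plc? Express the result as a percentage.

15.6352%

Chain via Meridian Manufacturing Inc. → Brightpath Ventures LLC (R1): 35% × 52% × 14% = 2.548% of Vantage Group plc.
Chain via Highfield Textiles S.p.A. → Slate Holdings Ltd (R1): 28% × 82% × 57% = 13.0872% of Vantage Group plc.
Aggregating (R2): 2.548% + 13.0872% = 15.6352%.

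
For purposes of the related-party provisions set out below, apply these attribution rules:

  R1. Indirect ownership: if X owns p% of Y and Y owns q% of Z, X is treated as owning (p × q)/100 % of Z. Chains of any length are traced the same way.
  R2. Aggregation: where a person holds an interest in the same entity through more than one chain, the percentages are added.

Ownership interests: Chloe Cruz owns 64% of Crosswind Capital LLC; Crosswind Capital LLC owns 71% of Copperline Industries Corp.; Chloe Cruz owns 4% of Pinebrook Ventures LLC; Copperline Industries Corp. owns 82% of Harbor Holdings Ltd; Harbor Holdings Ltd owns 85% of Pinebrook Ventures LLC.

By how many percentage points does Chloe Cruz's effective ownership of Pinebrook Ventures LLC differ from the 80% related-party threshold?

44.32832

Chain via Crosswind Capital LLC → Copperline Industries Corp. → Harbor Holdings Ltd (R1): 64% × 71% × 82% × 85% = 31.67168% of Pinebrook Ventures LLC.
Direct interest in Pinebrook Ventures LLC: 4%.
Aggregating (R2): 31.67168% + 4% = 35.67168%.
35.67168% falls short of the 80% threshold by 44.32832 percentage points.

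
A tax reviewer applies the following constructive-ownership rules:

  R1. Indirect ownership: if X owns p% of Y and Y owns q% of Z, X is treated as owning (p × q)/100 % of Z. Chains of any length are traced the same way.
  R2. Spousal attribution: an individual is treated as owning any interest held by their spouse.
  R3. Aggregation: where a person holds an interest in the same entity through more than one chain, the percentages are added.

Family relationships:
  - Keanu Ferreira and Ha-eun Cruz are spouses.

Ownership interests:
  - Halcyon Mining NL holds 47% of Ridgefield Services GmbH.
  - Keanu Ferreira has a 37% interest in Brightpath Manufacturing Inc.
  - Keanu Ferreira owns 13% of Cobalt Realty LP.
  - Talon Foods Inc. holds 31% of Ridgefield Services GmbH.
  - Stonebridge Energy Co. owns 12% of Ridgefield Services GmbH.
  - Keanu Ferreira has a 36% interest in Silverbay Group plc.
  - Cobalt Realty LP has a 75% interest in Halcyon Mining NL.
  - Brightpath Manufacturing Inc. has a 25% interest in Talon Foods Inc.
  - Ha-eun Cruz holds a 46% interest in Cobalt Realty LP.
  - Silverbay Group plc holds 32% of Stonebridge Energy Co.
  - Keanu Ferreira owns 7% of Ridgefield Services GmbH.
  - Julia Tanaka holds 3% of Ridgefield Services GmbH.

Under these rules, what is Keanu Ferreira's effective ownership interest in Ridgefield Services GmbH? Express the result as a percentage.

32.0474%

By spousal attribution (R2), Keanu Ferreira is treated as also owning Ha-eun Cruz's interest in Cobalt Realty LP, giving 13% + 46% = 59%.
Chain via Cobalt Realty LP → Halcyon Mining NL (R1): 59% × 75% × 47% = 20.7975% of Ridgefield Services GmbH.
Chain via Silverbay Group plc → Stonebridge Energy Co. (R1): 36% × 32% × 12% = 1.3824% of Ridgefield Services GmbH.
Chain via Brightpath Manufacturing Inc. → Talon Foods Inc. (R1): 37% × 25% × 31% = 2.8675% of Ridgefield Services GmbH.
Direct interest in Ridgefield Services GmbH: 7%.
Aggregating (R3): 20.7975% + 1.3824% + 2.8675% + 7% = 32.0474%.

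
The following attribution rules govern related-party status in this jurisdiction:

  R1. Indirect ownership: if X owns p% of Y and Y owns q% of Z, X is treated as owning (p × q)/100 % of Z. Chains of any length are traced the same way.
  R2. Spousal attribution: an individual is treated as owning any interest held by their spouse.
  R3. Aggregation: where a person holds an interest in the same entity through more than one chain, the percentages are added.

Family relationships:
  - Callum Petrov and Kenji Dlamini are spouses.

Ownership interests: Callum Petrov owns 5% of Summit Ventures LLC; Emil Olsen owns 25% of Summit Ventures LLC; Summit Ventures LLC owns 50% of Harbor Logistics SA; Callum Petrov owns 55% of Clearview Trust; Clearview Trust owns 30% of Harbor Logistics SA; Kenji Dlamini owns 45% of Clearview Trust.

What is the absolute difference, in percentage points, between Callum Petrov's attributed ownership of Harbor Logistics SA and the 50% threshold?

17.5

By spousal attribution (R2), Callum Petrov is treated as also owning Kenji Dlamini's interest in Clearview Trust, giving 55% + 45% = 100%.
Chain via Summit Ventures LLC (R1): 5% × 50% = 2.5% of Harbor Logistics SA.
Chain via Clearview Trust (R1): 100% × 30% = 30% of Harbor Logistics SA.
Aggregating (R3): 2.5% + 30% = 32.5%.
32.5% falls short of the 50% threshold by 17.5 percentage points.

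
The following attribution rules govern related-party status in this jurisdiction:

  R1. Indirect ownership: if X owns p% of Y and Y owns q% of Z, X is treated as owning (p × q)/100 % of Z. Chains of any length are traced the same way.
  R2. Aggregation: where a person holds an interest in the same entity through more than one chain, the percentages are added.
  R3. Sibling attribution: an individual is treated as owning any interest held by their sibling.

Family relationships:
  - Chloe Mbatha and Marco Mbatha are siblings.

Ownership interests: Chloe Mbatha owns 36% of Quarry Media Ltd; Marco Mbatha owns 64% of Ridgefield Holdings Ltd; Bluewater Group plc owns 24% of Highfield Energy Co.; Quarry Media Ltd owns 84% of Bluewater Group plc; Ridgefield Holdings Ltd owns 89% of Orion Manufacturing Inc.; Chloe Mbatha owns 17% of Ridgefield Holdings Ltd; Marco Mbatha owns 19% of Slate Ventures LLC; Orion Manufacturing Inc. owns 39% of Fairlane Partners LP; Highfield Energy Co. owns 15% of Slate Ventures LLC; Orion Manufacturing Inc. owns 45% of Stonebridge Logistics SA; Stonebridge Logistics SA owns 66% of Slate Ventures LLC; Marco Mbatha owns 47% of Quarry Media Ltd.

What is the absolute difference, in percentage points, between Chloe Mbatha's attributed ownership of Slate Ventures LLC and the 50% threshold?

By sibling attribution (R3), Chloe Mbatha is treated as also owning Marco Mbatha's interest in Quarry Media Ltd, giving 36% + 47% = 83%.
By sibling attribution (R3), Chloe Mbatha is treated as also owning Marco Mbatha's interest in Ridgefield Holdings Ltd, giving 17% + 64% = 81%.
By sibling attribution (R3), Chloe Mbatha is treated as owning Marco Mbatha's 19% interest in Slate Ventures LLC.
Chain via Quarry Media Ltd → Bluewater Group plc → Highfield Energy Co. (R1): 83% × 84% × 24% × 15% = 2.50992% of Slate Ventures LLC.
Chain via Ridgefield Holdings Ltd → Orion Manufacturing Inc. → Stonebridge Logistics SA (R1): 81% × 89% × 45% × 66% = 21.41073% of Slate Ventures LLC.
Direct interest in Slate Ventures LLC: 19%.
Aggregating (R2): 2.50992% + 21.41073% + 19% = 42.92065%.
42.92065% falls short of the 50% threshold by 7.07935 percentage points.

7.07935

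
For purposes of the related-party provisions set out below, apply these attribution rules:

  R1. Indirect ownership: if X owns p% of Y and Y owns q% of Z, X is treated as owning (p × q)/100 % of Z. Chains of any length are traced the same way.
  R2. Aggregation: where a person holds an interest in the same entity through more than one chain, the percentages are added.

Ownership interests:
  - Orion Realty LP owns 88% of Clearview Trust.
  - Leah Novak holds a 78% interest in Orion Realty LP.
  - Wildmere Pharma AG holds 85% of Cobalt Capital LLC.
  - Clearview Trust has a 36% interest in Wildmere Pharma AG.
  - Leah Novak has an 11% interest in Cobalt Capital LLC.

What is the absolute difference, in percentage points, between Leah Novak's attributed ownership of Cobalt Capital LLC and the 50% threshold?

Chain via Orion Realty LP → Clearview Trust → Wildmere Pharma AG (R1): 78% × 88% × 36% × 85% = 21.00384% of Cobalt Capital LLC.
Direct interest in Cobalt Capital LLC: 11%.
Aggregating (R2): 21.00384% + 11% = 32.00384%.
32.00384% falls short of the 50% threshold by 17.99616 percentage points.

17.99616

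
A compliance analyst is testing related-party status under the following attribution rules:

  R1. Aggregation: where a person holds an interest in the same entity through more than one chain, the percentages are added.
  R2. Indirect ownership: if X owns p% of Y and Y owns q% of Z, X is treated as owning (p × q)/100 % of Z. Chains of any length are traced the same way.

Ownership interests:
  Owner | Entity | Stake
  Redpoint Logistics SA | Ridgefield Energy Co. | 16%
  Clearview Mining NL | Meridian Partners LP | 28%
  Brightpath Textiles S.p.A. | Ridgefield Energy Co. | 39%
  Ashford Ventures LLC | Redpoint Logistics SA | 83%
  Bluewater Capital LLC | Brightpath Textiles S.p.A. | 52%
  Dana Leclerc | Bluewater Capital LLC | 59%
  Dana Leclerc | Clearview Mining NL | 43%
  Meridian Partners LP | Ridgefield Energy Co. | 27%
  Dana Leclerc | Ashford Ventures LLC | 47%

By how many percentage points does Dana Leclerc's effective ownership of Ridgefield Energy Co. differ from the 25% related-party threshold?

3.5424

Chain via Clearview Mining NL → Meridian Partners LP (R2): 43% × 28% × 27% = 3.2508% of Ridgefield Energy Co.
Chain via Ashford Ventures LLC → Redpoint Logistics SA (R2): 47% × 83% × 16% = 6.2416% of Ridgefield Energy Co.
Chain via Bluewater Capital LLC → Brightpath Textiles S.p.A. (R2): 59% × 52% × 39% = 11.9652% of Ridgefield Energy Co.
Aggregating (R1): 3.2508% + 6.2416% + 11.9652% = 21.4576%.
21.4576% falls short of the 25% threshold by 3.5424 percentage points.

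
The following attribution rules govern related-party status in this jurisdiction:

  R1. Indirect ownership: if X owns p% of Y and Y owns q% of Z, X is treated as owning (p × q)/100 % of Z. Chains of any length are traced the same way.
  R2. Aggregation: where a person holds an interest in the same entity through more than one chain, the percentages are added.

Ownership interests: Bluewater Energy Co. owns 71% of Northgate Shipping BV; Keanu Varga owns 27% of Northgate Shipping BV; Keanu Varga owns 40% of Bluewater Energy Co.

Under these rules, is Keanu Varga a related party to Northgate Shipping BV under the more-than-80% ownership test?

Chain via Bluewater Energy Co. (R1): 40% × 71% = 28.4% of Northgate Shipping BV.
Direct interest in Northgate Shipping BV: 27%.
Aggregating (R2): 28.4% + 27% = 55.4%.
55.4% does not exceed the 80% threshold, so Keanu is not a related party to Northgate Shipping BV.

No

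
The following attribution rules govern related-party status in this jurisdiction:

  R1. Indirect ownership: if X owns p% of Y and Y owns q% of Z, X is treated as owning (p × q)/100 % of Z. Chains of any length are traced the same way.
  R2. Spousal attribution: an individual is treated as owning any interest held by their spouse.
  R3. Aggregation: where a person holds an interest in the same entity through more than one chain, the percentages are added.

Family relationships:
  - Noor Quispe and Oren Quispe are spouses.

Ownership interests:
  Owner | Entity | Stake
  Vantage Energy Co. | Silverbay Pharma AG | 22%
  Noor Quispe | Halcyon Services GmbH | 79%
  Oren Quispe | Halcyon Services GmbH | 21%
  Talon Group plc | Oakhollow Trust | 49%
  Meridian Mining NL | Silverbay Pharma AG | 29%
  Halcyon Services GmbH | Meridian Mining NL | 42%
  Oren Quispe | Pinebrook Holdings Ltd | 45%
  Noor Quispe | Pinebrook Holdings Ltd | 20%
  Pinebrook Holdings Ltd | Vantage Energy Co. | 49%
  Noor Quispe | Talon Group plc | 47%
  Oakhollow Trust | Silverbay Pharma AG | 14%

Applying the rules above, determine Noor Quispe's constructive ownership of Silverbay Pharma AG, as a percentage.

By spousal attribution (R2), Noor Quispe is treated as also owning Oren Quispe's interest in Pinebrook Holdings Ltd, giving 20% + 45% = 65%.
By spousal attribution (R2), Noor Quispe is treated as also owning Oren Quispe's interest in Halcyon Services GmbH, giving 79% + 21% = 100%.
Chain via Pinebrook Holdings Ltd → Vantage Energy Co. (R1): 65% × 49% × 22% = 7.007% of Silverbay Pharma AG.
Chain via Talon Group plc → Oakhollow Trust (R1): 47% × 49% × 14% = 3.2242% of Silverbay Pharma AG.
Chain via Halcyon Services GmbH → Meridian Mining NL (R1): 100% × 42% × 29% = 12.18% of Silverbay Pharma AG.
Aggregating (R3): 7.007% + 3.2242% + 12.18% = 22.4112%.

22.4112%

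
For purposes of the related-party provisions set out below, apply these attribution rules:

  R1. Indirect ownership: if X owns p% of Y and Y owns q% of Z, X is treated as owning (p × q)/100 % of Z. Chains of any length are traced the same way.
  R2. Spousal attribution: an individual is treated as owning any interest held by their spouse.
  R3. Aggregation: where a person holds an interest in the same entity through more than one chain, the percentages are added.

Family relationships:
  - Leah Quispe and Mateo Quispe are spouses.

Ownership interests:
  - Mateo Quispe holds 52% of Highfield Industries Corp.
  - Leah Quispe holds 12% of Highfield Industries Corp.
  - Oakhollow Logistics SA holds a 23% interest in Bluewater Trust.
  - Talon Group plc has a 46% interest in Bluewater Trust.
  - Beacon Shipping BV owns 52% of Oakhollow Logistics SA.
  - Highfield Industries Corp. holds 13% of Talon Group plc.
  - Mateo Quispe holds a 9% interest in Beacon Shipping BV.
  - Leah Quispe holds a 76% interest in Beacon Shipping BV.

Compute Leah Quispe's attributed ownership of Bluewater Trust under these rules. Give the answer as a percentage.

13.9932%

By spousal attribution (R2), Leah Quispe is treated as also owning Mateo Quispe's interest in Beacon Shipping BV, giving 76% + 9% = 85%.
By spousal attribution (R2), Leah Quispe is treated as also owning Mateo Quispe's interest in Highfield Industries Corp, giving 12% + 52% = 64%.
Chain via Beacon Shipping BV → Oakhollow Logistics SA (R1): 85% × 52% × 23% = 10.166% of Bluewater Trust.
Chain via Highfield Industries Corp. → Talon Group plc (R1): 64% × 13% × 46% = 3.8272% of Bluewater Trust.
Aggregating (R3): 10.166% + 3.8272% = 13.9932%.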